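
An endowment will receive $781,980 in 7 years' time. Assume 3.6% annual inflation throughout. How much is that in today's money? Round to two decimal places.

Price-level factor over 7 years: (1 + 3.6%)^7 ≈ 1.2809090317.
Purchasing power today: $781,980 divided by that factor.

$610,488.32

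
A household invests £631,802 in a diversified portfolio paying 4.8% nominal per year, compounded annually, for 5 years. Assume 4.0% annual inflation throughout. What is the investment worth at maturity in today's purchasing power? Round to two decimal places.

Nominal value at maturity: £631,802 × (1 + 4.8%)^5 ≈ £798,706.85.
Price-level factor over 5 years: (1 + 4.0%)^5 = 1.2166529024.
The maturity value deflated by that factor is the answer in today's purchasing power.

£656,478.81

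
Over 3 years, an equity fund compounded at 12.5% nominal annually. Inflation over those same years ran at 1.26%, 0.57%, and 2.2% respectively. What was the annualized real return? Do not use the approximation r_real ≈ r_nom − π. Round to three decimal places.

Cumulative inflation factor: 1.0126 × 1.0057 × 1.022 ≈ 1.04078.
Nominal growth factor: 1.42383. Real growth factor = 1.42383 / 1.04078 ≈ 1.36804.
Annualized: 1.36804^(1/3) − 1 ≈ 0.11011.

11.011%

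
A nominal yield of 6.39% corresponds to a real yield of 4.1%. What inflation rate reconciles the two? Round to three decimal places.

2.200%

From (1+r_nom) = (1+r_real)(1+π), we get 1+π = (1 + 6.39%)/(1 + 4.1%) = 1.0639/1.041 ≈ 1.02200.
So π ≈ 2.1998%.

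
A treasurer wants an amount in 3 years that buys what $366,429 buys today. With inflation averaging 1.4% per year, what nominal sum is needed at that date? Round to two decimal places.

Cumulative price-level factor: (1+1.4%)^3 = 1.042590744.
Multiplying $366,429 by the price-level factor gives the future nominal sum.

$382,035.48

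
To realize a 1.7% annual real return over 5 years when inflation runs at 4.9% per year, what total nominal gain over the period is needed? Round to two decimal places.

38.19%

Required annual nominal rate: (1+1.7%)(1+4.9%) − 1 = 6.6833%.
Cumulative over 5 years: (1 + 0.066833)^5 − 1 ≈ 0.38192.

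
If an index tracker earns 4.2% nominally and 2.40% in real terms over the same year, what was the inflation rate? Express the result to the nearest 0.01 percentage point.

From (1+r_nom) = (1+r_real)(1+π), we get 1+π = (1 + 4.2%)/(1 + 2.40%) = 1.042/1.0240 ≈ 1.01758.
So π ≈ 1.7578%.

1.76%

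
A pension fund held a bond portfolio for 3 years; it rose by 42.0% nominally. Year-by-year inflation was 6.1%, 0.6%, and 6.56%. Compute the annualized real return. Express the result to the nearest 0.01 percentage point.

7.68%

Cumulative inflation factor: 1.061 × 1.006 × 1.0656 ≈ 1.13739.
Nominal growth factor: 1.42000. Real growth factor = 1.42000 / 1.13739 ≈ 1.24848.
Annualized: 1.24848^(1/3) − 1 ≈ 0.07678.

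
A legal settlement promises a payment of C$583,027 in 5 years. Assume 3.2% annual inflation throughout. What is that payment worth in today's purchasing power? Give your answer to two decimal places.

C$498,069.77

Price-level factor over 5 years: (1 + 3.2%)^5 ≈ 1.1705729564.
Purchasing power today: C$583,027 divided by that factor.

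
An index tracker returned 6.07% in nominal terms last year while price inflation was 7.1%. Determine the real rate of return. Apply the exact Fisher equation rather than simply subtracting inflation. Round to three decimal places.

-0.962%

Real return via the Fisher equation: (1 + 6.07%)/(1 + 7.1%) − 1 = 1.0607/1.071 − 1 ≈ -0.00962.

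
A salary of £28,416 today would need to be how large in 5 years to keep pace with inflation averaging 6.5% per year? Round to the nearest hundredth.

Cumulative price-level factor: (1+6.5%)^5 ≈ 1.3700866634.
The nominal amount required is £28,416 scaled up by that factor.

£38,932.38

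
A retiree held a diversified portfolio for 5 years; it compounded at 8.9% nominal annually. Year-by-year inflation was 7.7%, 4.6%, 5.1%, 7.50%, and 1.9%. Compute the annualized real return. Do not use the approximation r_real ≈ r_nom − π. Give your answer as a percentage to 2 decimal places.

Cumulative inflation factor: 1.077 × 1.046 × 1.051 × 1.0750 × 1.019 ≈ 1.29698.
Nominal growth factor: 1.53158. Real growth factor = 1.53158 / 1.29698 ≈ 1.18088.
Annualized: 1.18088^(1/5) − 1 ≈ 0.03381.

3.38%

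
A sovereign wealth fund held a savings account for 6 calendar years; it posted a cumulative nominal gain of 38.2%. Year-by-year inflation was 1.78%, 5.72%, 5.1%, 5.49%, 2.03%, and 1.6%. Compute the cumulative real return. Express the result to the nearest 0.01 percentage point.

11.75%

Cumulative inflation factor: 1.0178 × 1.0572 × 1.051 × 1.0549 × 1.0203 × 1.016 ≈ 1.23667.
Nominal growth factor: 1.38200. Real growth factor = 1.38200 / 1.23667 ≈ 1.11751.
Total real return ≈ 11.7514%.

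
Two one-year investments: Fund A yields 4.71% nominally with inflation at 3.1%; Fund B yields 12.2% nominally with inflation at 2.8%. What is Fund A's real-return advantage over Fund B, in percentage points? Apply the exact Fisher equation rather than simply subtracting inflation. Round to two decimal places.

-7.58

Fund A real return: 1.0471/1.031 − 1 = 1.562%.
Fund B real return: 1.122/1.028 − 1 = 9.144%.
Difference: 1.562 − 9.144 = -7.582 pp.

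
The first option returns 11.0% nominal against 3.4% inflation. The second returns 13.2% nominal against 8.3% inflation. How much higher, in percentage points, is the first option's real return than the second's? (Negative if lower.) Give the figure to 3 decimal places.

2.826

The first option real return: 1.110/1.034 − 1 = 7.3501%.
The second real return: 1.132/1.083 − 1 = 4.5245%.
Difference: 7.3501 − 4.5245 = 2.8256 pp.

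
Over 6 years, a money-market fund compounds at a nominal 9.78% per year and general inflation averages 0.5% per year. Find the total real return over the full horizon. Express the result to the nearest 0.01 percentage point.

69.88%

The annual real rate is (1+9.78%)/(1+0.5%) − 1 = 9.2338%.
Compounded over 6 years: (1 + 0.092338)^6 − 1 ≈ 0.69880.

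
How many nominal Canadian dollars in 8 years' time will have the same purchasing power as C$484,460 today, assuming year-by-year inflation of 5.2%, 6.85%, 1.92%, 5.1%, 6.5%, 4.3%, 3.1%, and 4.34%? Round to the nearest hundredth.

C$697,033.64

Cumulative price-level factor: 1.052 × 1.0685 × 1.0192 × 1.051 × 1.065 × 1.043 × 1.031 × 1.0434 ≈ 1.4387847010.
Multiplying C$484,460 by the price-level factor gives the future nominal sum.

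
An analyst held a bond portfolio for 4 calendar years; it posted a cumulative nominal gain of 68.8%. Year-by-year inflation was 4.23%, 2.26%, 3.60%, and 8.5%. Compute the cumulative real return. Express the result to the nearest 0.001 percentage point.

Cumulative inflation factor: 1.0423 × 1.0226 × 1.0360 × 1.085 ≈ 1.19809.
Nominal growth factor: 1.68800. Real growth factor = 1.68800 / 1.19809 ≈ 1.40891.
Total real return ≈ 40.8914%.

40.891%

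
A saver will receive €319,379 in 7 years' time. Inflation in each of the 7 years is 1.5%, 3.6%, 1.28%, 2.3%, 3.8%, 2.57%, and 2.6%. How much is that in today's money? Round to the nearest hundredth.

Price-level factor over 7 years: 1.015 × 1.036 × 1.0128 × 1.023 × 1.038 × 1.0257 × 1.026 ≈ 1.1901184661.
Purchasing power today: €319,379 divided by that factor.

€268,359.00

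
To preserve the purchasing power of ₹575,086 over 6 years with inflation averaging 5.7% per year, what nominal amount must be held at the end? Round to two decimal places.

₹802,015.42

Cumulative price-level factor: (1+5.7%)^6 ≈ 1.3946008445.
The nominal amount required is ₹575,086 scaled up by that factor.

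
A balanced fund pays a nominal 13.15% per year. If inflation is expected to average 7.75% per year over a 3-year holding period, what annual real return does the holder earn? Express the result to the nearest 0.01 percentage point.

5.01%

With constant rates the annual real return is the same each year: (1+13.15%)/(1+7.75%) − 1 = 0.05012.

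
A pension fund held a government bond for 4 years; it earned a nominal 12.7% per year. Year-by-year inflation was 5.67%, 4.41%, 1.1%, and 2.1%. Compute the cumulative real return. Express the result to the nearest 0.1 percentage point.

41.7%

Cumulative inflation factor: 1.0567 × 1.0441 × 1.011 × 1.021 ≈ 1.13886.
Nominal growth factor: 1.61323. Real growth factor = 1.61323 / 1.13886 ≈ 1.41653.
Total real return ≈ 41.6527%.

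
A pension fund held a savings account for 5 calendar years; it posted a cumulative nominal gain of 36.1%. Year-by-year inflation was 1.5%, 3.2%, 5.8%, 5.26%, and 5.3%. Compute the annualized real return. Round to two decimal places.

2.07%

Cumulative inflation factor: 1.015 × 1.032 × 1.058 × 1.0526 × 1.053 ≈ 1.22835.
Nominal growth factor: 1.36100. Real growth factor = 1.36100 / 1.22835 ≈ 1.10799.
Annualized: 1.10799^(1/5) − 1 ≈ 0.02072.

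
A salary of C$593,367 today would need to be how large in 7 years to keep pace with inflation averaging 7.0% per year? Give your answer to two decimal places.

Cumulative price-level factor: (1+7.0%)^7 ≈ 1.6057814765.
Multiplying C$593,367 by the price-level factor gives the future nominal sum.

C$952,817.74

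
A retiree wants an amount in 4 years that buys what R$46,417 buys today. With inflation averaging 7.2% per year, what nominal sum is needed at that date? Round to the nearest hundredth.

R$61,299.40

Cumulative price-level factor: (1+7.2%)^4 ≈ 1.3206238659.
Multiplying R$46,417 by the price-level factor gives the future nominal sum.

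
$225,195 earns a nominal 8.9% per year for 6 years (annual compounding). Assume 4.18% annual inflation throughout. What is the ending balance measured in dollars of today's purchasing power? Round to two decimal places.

Nominal value at maturity: $225,195 × (1 + 8.9%)^6 ≈ $375,600.38.
Price-level factor over 6 years: (1 + 4.18%)^6 ≈ 1.2785158563.
Dividing the nominal maturity value by the price-level factor gives the value in today's money.

$293,778.43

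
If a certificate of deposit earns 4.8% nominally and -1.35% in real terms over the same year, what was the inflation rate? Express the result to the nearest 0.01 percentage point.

6.23%

From (1+r_nom) = (1+r_real)(1+π), we get 1+π = (1 + 4.8%)/(1 − 1.35%) = 1.048/0.9865 ≈ 1.06234.
So π ≈ 6.2342%.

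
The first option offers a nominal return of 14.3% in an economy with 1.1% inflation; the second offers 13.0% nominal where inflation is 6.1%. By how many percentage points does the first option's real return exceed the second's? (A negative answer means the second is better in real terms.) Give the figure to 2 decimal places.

6.55

The first option real return: 1.143/1.011 − 1 = 13.056%.
The second real return: 1.130/1.061 − 1 = 6.503%.
Difference: 13.056 − 6.503 = 6.553 pp.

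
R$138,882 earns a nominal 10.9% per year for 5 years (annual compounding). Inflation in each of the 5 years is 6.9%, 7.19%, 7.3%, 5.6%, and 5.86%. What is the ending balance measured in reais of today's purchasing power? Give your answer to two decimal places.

Nominal value at maturity: R$138,882 × (1 + 10.9%)^5 ≈ R$232,971.98.
Price-level factor over 5 years: 1.069 × 1.0719 × 1.073 × 1.056 × 1.0586 ≈ 1.3744454438.
The maturity value deflated by that factor is the answer in today's purchasing power.

R$169,502.53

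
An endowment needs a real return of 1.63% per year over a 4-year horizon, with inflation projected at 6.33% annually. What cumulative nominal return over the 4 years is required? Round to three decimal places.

36.368%

Required annual nominal rate: (1+1.63%)(1+6.33%) − 1 = 8.063179%.
Cumulative over 4 years: (1 + 0.08063179)^4 − 1 ≈ 0.36368.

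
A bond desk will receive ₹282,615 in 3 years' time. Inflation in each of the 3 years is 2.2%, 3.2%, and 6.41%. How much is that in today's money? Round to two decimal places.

₹251,815.33

Price-level factor over 3 years: 1.022 × 1.032 × 1.0641 = 1.1223105264.
Purchasing power today: ₹282,615 divided by that factor.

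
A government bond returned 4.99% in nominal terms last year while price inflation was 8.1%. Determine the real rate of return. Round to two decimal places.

Real return via the Fisher equation: (1 + 4.99%)/(1 + 8.1%) − 1 = 1.0499/1.081 − 1 ≈ -0.02877.

-2.88%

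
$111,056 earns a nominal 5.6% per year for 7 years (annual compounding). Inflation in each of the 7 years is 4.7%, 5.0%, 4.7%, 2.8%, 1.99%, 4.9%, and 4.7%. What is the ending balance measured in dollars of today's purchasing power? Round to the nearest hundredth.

Nominal value at maturity: $111,056 × (1 + 5.6%)^7 ≈ $162,625.80.
Price-level factor over 7 years: 1.047 × 1.050 × 1.047 × 1.028 × 1.0199 × 1.049 × 1.047 ≈ 1.3254261622.
Dividing the nominal maturity value by the price-level factor gives the value in today's money.

$122,696.99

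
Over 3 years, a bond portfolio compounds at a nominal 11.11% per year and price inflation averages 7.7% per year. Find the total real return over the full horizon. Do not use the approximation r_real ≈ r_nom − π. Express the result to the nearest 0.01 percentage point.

The annual real rate is (1+11.11%)/(1+7.7%) − 1 = 3.1662%.
Compounded over 3 years: (1 + 0.031662)^3 − 1 ≈ 0.09803.

9.80%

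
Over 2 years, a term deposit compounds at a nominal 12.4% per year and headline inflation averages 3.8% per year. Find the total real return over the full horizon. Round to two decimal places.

The annual real rate is (1+12.4%)/(1+3.8%) − 1 = 8.2852%.
Compounded over 2 years: (1 + 0.082852)^2 − 1 ≈ 0.17257.

17.26%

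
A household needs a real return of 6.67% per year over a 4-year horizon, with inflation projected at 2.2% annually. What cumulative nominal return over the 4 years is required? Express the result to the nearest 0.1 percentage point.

Required annual nominal rate: (1+6.67%)(1+2.2%) − 1 = 9.01674%.
Cumulative over 4 years: (1 + 0.0901674)^4 − 1 ≈ 0.41245.

41.2%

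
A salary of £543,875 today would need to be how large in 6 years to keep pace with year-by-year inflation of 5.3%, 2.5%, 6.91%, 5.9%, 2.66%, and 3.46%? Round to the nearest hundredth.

£705,893.78

Cumulative price-level factor: 1.053 × 1.025 × 1.0691 × 1.059 × 1.0266 × 1.0346 ≈ 1.2978970945.
Multiplying £543,875 by the price-level factor gives the future nominal sum.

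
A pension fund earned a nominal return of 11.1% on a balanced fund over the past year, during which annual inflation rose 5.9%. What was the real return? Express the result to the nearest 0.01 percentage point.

Real return via the Fisher equation: (1 + 11.1%)/(1 + 5.9%) − 1 = 1.111/1.059 − 1 ≈ 0.04910.

4.91%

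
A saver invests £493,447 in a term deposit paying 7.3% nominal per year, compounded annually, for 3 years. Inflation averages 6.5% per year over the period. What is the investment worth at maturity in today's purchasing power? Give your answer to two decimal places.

Nominal value at maturity: £493,447 × (1 + 7.3%)^3 ≈ £609,592.59.
Price-level factor over 3 years: (1 + 6.5%)^3 = 1.207949625.
Dividing the nominal maturity value by the price-level factor gives the value in today's money.

£504,650.67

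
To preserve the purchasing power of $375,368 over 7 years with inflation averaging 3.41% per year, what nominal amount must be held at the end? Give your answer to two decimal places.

Cumulative price-level factor: (1+3.41%)^7 ≈ 1.2645551275.
The nominal amount required is $375,368 scaled up by that factor.

$474,673.53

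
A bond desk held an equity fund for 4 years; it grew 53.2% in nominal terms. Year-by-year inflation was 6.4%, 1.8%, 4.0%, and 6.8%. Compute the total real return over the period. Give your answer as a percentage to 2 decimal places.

27.34%

Cumulative inflation factor: 1.064 × 1.018 × 1.040 × 1.068 ≈ 1.20308.
Nominal growth factor: 1.53200. Real growth factor = 1.53200 / 1.20308 ≈ 1.27340.
Total real return ≈ 27.3400%.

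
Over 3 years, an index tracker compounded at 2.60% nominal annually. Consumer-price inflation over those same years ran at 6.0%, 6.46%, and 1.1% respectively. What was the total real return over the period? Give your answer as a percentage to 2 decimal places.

Cumulative inflation factor: 1.060 × 1.0646 × 1.011 ≈ 1.14089.
Nominal growth factor: 1.08005. Real growth factor = 1.08005 / 1.14089 ≈ 0.94667.
Total real return ≈ -5.3330%.

-5.33%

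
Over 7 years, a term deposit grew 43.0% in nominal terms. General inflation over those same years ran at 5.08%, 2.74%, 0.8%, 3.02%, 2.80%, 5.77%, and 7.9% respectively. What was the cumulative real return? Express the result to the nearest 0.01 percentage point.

Cumulative inflation factor: 1.0508 × 1.0274 × 1.008 × 1.0302 × 1.0280 × 1.0577 × 1.079 ≈ 1.31528.
Nominal growth factor: 1.43000. Real growth factor = 1.43000 / 1.31528 ≈ 1.08722.
Total real return ≈ 8.7220%.

8.72%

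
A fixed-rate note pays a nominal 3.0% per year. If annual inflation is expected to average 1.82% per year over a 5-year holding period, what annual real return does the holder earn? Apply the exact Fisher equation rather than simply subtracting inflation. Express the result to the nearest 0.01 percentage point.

1.16%

With constant rates the annual real return is the same each year: (1+3.0%)/(1+1.82%) − 1 = 0.01159.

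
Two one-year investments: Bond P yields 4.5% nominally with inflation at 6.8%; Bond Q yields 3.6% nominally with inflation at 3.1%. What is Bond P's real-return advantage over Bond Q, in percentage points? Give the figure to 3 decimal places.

Bond P real return: 1.045/1.068 − 1 = -2.1536%.
Bond Q real return: 1.036/1.031 − 1 = 0.4850%.
Difference: -2.1536 − 0.4850 = -2.6386 pp.

-2.639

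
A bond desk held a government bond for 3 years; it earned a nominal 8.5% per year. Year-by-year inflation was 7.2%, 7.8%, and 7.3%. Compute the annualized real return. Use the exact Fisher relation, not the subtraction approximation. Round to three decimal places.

Cumulative inflation factor: 1.072 × 1.078 × 1.073 ≈ 1.23998.
Nominal growth factor: 1.27729. Real growth factor = 1.27729 / 1.23998 ≈ 1.03009.
Annualized: 1.03009^(1/3) − 1 ≈ 0.00993.

0.993%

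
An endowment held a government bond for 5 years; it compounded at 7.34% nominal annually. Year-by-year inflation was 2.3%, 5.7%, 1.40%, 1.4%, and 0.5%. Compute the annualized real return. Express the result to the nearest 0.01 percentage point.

4.98%

Cumulative inflation factor: 1.023 × 1.057 × 1.0140 × 1.014 × 1.005 ≈ 1.11736.
Nominal growth factor: 1.42498. Real growth factor = 1.42498 / 1.11736 ≈ 1.27531.
Annualized: 1.27531^(1/5) − 1 ≈ 0.04984.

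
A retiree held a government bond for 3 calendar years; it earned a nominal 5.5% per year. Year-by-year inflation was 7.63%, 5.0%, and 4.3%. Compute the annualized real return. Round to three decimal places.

-0.127%

Cumulative inflation factor: 1.0763 × 1.050 × 1.043 ≈ 1.17871.
Nominal growth factor: 1.17424. Real growth factor = 1.17424 / 1.17871 ≈ 0.99621.
Annualized: 0.99621^(1/3) − 1 ≈ -0.00127.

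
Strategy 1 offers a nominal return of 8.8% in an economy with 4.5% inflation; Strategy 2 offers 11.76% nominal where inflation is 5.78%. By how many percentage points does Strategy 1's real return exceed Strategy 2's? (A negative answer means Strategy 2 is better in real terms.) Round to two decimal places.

-1.54

Strategy 1 real return: 1.088/1.045 − 1 = 4.115%.
Strategy 2 real return: 1.1176/1.0578 − 1 = 5.653%.
Difference: 4.115 − 5.653 = -1.538 pp.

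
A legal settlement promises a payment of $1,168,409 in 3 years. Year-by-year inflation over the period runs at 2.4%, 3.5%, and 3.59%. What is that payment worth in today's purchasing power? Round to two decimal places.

$1,064,233.08

Price-level factor over 3 years: 1.024 × 1.035 × 1.0359 = 1.097888256.
Purchasing power today: $1,168,409 divided by that factor.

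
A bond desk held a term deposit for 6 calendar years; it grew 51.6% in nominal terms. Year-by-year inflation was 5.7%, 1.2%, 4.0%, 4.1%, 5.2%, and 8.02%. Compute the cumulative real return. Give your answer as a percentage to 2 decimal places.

15.20%

Cumulative inflation factor: 1.057 × 1.012 × 1.040 × 1.041 × 1.052 × 1.0802 ≈ 1.31601.
Nominal growth factor: 1.51600. Real growth factor = 1.51600 / 1.31601 ≈ 1.15197.
Total real return ≈ 15.1966%.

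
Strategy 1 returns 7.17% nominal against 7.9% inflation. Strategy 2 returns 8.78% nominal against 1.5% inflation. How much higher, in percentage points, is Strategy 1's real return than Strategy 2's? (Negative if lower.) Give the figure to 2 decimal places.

Strategy 1 real return: 1.0717/1.079 − 1 = -0.677%.
Strategy 2 real return: 1.0878/1.015 − 1 = 7.172%.
Difference: -0.677 − 7.172 = -7.849 pp.

-7.85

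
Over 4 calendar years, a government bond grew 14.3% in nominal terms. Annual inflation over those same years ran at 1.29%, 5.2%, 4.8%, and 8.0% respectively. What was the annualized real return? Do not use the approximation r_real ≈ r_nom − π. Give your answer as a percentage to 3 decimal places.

Cumulative inflation factor: 1.0129 × 1.052 × 1.048 × 1.080 ≈ 1.20606.
Nominal growth factor: 1.14300. Real growth factor = 1.14300 / 1.20606 ≈ 0.94772.
Annualized: 0.94772^(1/4) − 1 ≈ -0.01334.

-1.334%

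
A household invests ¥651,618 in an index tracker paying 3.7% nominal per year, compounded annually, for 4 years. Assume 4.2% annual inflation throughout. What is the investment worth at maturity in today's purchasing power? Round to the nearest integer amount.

Nominal value at maturity: ¥651,618 × (1 + 3.7%)^4 ≈ ¥753,543.
Price-level factor over 4 years: (1 + 4.2%)^4 ≈ 1.1788834637.
The maturity value deflated by that factor is the answer in today's purchasing power.

¥639,201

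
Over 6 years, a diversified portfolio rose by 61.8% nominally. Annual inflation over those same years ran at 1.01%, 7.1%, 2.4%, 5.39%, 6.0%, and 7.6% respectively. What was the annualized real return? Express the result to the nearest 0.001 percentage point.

3.300%

Cumulative inflation factor: 1.0101 × 1.071 × 1.024 × 1.0539 × 1.060 × 1.076 ≈ 1.33159.
Nominal growth factor: 1.61800. Real growth factor = 1.61800 / 1.33159 ≈ 1.21509.
Annualized: 1.21509^(1/6) − 1 ≈ 0.03300.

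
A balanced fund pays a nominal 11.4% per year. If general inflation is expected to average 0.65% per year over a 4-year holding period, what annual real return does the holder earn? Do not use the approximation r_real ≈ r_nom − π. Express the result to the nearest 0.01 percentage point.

With constant rates the annual real return is the same each year: (1+11.4%)/(1+0.65%) − 1 = 0.10681.

10.68%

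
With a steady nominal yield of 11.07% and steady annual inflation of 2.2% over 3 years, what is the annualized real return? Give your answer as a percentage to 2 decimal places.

With constant rates the annual real return is the same each year: (1+11.07%)/(1+2.2%) − 1 = 0.08679.

8.68%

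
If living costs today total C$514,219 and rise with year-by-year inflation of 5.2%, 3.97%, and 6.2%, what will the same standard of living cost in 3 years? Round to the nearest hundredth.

C$597,305.37

Cumulative price-level factor: 1.052 × 1.0397 × 1.062 = 1.1615777928.
The nominal amount required is C$514,219 scaled up by that factor.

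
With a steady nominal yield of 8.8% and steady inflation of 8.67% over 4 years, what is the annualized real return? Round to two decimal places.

0.12%

With constant rates the annual real return is the same each year: (1+8.8%)/(1+8.67%) − 1 = 0.00120.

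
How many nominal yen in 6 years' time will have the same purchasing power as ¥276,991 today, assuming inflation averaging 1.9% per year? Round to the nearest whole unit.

Cumulative price-level factor: (1+1.9%)^6 ≈ 1.1195541497.
Multiplying ¥276,991 by the price-level factor gives the future nominal sum.

¥310,106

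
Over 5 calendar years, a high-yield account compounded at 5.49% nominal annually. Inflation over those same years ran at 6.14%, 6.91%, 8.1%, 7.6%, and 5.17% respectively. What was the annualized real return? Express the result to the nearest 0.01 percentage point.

Cumulative inflation factor: 1.0614 × 1.0691 × 1.081 × 1.076 × 1.0517 ≈ 1.38812.
Nominal growth factor: 1.30634. Real growth factor = 1.30634 / 1.38812 ≈ 0.94109.
Annualized: 0.94109^(1/5) − 1 ≈ -0.01207.

-1.21%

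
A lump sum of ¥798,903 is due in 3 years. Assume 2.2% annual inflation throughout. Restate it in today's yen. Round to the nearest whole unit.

¥748,413

Price-level factor over 3 years: (1 + 2.2%)^3 = 1.067462648.
Purchasing power today: ¥798,903 divided by that factor.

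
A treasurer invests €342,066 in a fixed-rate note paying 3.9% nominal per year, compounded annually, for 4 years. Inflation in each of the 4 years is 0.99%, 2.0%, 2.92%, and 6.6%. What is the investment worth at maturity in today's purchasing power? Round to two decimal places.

€352,725.27

Nominal value at maturity: €342,066 × (1 + 3.9%)^4 ≈ €398,631.95.
Price-level factor over 4 years: 1.0099 × 1.020 × 1.0292 × 1.066 ≈ 1.1301485345.
The maturity value deflated by that factor is the answer in today's purchasing power.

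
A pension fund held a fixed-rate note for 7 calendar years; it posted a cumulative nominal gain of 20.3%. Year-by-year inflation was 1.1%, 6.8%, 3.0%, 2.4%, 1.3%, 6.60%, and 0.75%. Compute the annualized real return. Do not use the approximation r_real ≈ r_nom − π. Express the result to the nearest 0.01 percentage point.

-0.42%

Cumulative inflation factor: 1.011 × 1.068 × 1.030 × 1.024 × 1.013 × 1.0660 × 1.0075 ≈ 1.23900.
Nominal growth factor: 1.20300. Real growth factor = 1.20300 / 1.23900 ≈ 0.97094.
Annualized: 0.97094^(1/7) − 1 ≈ -0.00420.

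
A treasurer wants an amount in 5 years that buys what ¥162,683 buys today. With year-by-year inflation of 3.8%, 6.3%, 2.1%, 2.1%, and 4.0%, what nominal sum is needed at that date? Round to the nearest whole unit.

Cumulative price-level factor: 1.038 × 1.063 × 1.021 × 1.021 × 1.040 ≈ 1.1962320705.
Multiplying ¥162,683 by the price-level factor gives the future nominal sum.

¥194,607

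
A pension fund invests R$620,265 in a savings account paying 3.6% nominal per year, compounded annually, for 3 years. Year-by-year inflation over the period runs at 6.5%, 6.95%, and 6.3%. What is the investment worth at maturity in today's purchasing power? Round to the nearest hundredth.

Nominal value at maturity: R$620,265 × (1 + 3.6%)^3 ≈ R$689,694.15.
Price-level factor over 3 years: 1.065 × 1.0695 × 1.063 = 1.2107756025.
Dividing the nominal maturity value by the price-level factor gives the value in today's money.

R$569,630.04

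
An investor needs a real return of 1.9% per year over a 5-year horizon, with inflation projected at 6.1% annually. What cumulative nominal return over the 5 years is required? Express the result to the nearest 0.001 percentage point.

Required annual nominal rate: (1+1.9%)(1+6.1%) − 1 = 8.1159%.
Cumulative over 5 years: (1 + 0.081159)^5 − 1 ≈ 0.47723.

47.723%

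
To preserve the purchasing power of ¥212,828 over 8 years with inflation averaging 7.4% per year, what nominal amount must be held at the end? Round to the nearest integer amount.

Cumulative price-level factor: (1+7.4%)^8 ≈ 1.7702485646.
Multiplying ¥212,828 by the price-level factor gives the future nominal sum.

¥376,758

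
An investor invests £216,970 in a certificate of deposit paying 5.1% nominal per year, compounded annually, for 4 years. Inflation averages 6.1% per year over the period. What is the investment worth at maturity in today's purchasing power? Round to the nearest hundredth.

£208,905.09

Nominal value at maturity: £216,970 × (1 + 5.1%)^4 ≈ £264,734.51.
Price-level factor over 4 years: (1 + 6.1%)^4 ≈ 1.2672477698.
The maturity value deflated by that factor is the answer in today's purchasing power.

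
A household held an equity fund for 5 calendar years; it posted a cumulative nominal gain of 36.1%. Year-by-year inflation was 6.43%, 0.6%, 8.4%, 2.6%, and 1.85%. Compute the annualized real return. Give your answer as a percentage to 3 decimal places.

Cumulative inflation factor: 1.0643 × 1.006 × 1.084 × 1.026 × 1.0185 ≈ 1.21283.
Nominal growth factor: 1.36100. Real growth factor = 1.36100 / 1.21283 ≈ 1.12217.
Annualized: 1.12217^(1/5) − 1 ≈ 0.02332.

2.332%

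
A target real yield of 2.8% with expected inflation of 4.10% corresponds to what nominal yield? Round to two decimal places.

7.01%

By the Fisher equation, 1 + r_nom = (1 + 2.8%)(1 + 4.10%) = 1.028 × 1.0410 = 1.070148.
So r_nom = 7.0148%.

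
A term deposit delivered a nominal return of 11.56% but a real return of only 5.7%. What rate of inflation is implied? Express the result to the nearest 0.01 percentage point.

From (1+r_nom) = (1+r_real)(1+π), we get 1+π = (1 + 11.56%)/(1 + 5.7%) = 1.1156/1.057 ≈ 1.05544.
So π ≈ 5.5440%.

5.54%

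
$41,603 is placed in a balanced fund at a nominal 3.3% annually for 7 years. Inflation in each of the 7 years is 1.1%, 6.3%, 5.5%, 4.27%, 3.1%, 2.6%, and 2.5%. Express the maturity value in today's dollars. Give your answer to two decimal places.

Nominal value at maturity: $41,603 × (1 + 3.3%)^7 ≈ $52,218.80.
Price-level factor over 7 years: 1.011 × 1.063 × 1.055 × 1.0427 × 1.031 × 1.026 × 1.025 ≈ 1.2818173473.
Dividing the nominal maturity value by the price-level factor gives the value in today's money.

$40,738.10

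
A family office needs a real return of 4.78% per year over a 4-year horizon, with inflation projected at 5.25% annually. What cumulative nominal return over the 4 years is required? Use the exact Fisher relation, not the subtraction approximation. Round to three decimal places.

Required annual nominal rate: (1+4.78%)(1+5.25%) − 1 = 10.28095%.
Cumulative over 4 years: (1 + 0.1028095)^4 − 1 ≈ 0.47912.

47.912%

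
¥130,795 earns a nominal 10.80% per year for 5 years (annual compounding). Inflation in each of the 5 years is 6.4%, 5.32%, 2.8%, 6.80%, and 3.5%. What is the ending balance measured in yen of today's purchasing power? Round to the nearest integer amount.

¥171,527

Nominal value at maturity: ¥130,795 × (1 + 10.80%)^5 ≈ ¥218,419.
Price-level factor over 5 years: 1.064 × 1.0532 × 1.028 × 1.0680 × 1.035 ≈ 1.2733775696.
Dividing the nominal maturity value by the price-level factor gives the value in today's money.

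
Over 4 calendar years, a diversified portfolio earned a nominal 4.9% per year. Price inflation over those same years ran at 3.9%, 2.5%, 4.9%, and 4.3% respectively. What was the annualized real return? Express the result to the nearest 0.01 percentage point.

Cumulative inflation factor: 1.039 × 1.025 × 1.049 × 1.043 ≈ 1.16520.
Nominal growth factor: 1.21088. Real growth factor = 1.21088 / 1.16520 ≈ 1.03921.
Annualized: 1.03921^(1/4) − 1 ≈ 0.00966.

0.97%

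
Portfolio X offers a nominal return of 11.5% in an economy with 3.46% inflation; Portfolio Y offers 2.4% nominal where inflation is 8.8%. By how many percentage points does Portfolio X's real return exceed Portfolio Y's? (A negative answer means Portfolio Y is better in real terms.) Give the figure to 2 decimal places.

13.65

Portfolio X real return: 1.115/1.0346 − 1 = 7.771%.
Portfolio Y real return: 1.024/1.088 − 1 = -5.882%.
Difference: 7.771 − (-5.882) = 13.653 pp.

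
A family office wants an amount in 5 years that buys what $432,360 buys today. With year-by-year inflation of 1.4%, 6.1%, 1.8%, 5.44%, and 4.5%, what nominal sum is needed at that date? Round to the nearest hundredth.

Cumulative price-level factor: 1.014 × 1.061 × 1.018 × 1.0544 × 1.045 ≈ 1.2067652746.
Multiplying $432,360 by the price-level factor gives the future nominal sum.

$521,757.03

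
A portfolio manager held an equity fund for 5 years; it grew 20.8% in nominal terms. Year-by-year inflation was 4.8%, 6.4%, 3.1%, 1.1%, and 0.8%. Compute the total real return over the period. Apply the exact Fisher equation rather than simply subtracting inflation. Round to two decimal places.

3.11%

Cumulative inflation factor: 1.048 × 1.064 × 1.031 × 1.011 × 1.008 ≈ 1.17158.
Nominal growth factor: 1.20800. Real growth factor = 1.20800 / 1.17158 ≈ 1.03108.
Total real return ≈ 3.1083%.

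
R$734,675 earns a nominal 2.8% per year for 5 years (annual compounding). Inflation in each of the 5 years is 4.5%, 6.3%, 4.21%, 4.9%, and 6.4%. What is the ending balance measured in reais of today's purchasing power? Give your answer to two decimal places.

Nominal value at maturity: R$734,675 × (1 + 2.8%)^5 ≈ R$843,452.90.
Price-level factor over 5 years: 1.045 × 1.063 × 1.0421 × 1.049 × 1.064 ≈ 1.2920403211.
Dividing the nominal maturity value by the price-level factor gives the value in today's money.

R$652,806.95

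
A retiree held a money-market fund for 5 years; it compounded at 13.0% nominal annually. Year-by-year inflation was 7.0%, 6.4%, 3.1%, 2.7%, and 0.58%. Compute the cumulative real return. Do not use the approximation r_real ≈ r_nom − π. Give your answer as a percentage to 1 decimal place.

Cumulative inflation factor: 1.070 × 1.064 × 1.031 × 1.027 × 1.0058 ≈ 1.21246.
Nominal growth factor: 1.84244. Real growth factor = 1.84244 / 1.21246 ≈ 1.51959.
Total real return ≈ 51.9589%.

52.0%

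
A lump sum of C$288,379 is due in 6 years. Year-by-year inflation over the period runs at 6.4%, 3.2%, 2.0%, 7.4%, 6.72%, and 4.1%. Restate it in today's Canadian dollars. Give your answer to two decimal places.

Price-level factor over 6 years: 1.064 × 1.032 × 1.020 × 1.074 × 1.0672 × 1.041 ≈ 1.3363564817.
Purchasing power today: C$288,379 divided by that factor.

C$215,794.96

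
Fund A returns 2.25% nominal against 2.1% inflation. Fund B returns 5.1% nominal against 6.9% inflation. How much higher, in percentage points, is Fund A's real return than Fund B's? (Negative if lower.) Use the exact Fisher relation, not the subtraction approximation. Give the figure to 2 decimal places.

1.83

Fund A real return: 1.0225/1.021 − 1 = 0.147%.
Fund B real return: 1.051/1.069 − 1 = -1.684%.
Difference: 0.147 − (-1.684) = 1.831 pp.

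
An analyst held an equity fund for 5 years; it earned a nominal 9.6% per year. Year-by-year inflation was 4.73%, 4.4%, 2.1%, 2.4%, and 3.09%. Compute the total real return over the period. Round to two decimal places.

34.20%

Cumulative inflation factor: 1.0473 × 1.044 × 1.021 × 1.024 × 1.0309 ≈ 1.17846.
Nominal growth factor: 1.58144. Real growth factor = 1.58144 / 1.17846 ≈ 1.34196.
Total real return ≈ 34.1958%.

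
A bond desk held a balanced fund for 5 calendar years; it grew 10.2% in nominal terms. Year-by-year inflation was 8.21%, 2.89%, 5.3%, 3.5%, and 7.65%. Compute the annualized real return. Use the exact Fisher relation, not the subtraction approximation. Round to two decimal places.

Cumulative inflation factor: 1.0821 × 1.0289 × 1.053 × 1.035 × 1.0765 ≈ 1.30624.
Nominal growth factor: 1.10200. Real growth factor = 1.10200 / 1.30624 ≈ 0.84364.
Annualized: 0.84364^(1/5) − 1 ≈ -0.03343.

-3.34%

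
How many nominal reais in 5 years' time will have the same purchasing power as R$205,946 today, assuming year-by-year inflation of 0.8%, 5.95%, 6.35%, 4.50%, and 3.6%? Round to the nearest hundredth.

Cumulative price-level factor: 1.008 × 1.0595 × 1.0635 × 1.0450 × 1.036 ≈ 1.2296316504.
The nominal amount required is R$205,946 scaled up by that factor.

R$253,237.72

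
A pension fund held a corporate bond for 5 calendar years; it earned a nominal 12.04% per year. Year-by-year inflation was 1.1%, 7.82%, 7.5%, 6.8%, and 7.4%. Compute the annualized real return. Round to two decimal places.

Cumulative inflation factor: 1.011 × 1.0782 × 1.075 × 1.068 × 1.074 ≈ 1.34411.
Nominal growth factor: 1.76549. Real growth factor = 1.76549 / 1.34411 ≈ 1.31350.
Annualized: 1.31350^(1/5) − 1 ≈ 0.05605.

5.61%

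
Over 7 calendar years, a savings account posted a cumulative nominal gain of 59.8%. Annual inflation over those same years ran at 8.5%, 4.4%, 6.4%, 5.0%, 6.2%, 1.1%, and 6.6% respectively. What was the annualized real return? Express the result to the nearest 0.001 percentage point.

1.414%

Cumulative inflation factor: 1.085 × 1.044 × 1.064 × 1.050 × 1.062 × 1.011 × 1.066 ≈ 1.44842.
Nominal growth factor: 1.59800. Real growth factor = 1.59800 / 1.44842 ≈ 1.10327.
Annualized: 1.10327^(1/7) − 1 ≈ 0.01414.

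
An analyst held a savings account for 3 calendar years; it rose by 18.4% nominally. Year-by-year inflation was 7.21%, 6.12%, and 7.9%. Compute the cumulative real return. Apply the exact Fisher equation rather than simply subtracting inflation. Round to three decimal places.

-3.551%

Cumulative inflation factor: 1.0721 × 1.0612 × 1.079 ≈ 1.22759.
Nominal growth factor: 1.18400. Real growth factor = 1.18400 / 1.22759 ≈ 0.96449.
Total real return ≈ -3.5510%.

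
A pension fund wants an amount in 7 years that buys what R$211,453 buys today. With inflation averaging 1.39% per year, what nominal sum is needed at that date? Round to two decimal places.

Cumulative price-level factor: (1+1.39%)^7 ≈ 1.1014527242.
Multiplying R$211,453 by the price-level factor gives the future nominal sum.

R$232,905.48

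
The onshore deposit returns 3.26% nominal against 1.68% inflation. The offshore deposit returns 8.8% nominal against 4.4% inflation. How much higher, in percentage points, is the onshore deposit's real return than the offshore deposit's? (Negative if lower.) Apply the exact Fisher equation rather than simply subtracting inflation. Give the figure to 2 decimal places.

-2.66

The onshore deposit real return: 1.0326/1.0168 − 1 = 1.554%.
The offshore deposit real return: 1.088/1.044 − 1 = 4.215%.
Difference: 1.554 − 4.215 = -2.661 pp.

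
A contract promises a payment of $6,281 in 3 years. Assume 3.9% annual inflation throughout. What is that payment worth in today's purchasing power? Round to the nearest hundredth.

$5,599.92

Price-level factor over 3 years: (1 + 3.9%)^3 = 1.121622319.
Purchasing power today: $6,281 divided by that factor.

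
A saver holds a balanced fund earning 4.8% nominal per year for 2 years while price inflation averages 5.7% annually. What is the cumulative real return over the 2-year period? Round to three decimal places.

The annual real rate is (1+4.8%)/(1+5.7%) − 1 = -0.8515%.
Compounded over 2 years: (1 + -0.008515)^2 − 1 ≈ -0.01696.

-1.696%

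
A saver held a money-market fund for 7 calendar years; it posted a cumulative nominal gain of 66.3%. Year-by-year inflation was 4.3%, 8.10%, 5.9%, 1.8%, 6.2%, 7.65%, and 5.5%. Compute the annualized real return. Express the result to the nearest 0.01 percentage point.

Cumulative inflation factor: 1.043 × 1.0810 × 1.059 × 1.018 × 1.062 × 1.0765 × 1.055 ≈ 1.46604.
Nominal growth factor: 1.66300. Real growth factor = 1.66300 / 1.46604 ≈ 1.13435.
Annualized: 1.13435^(1/7) − 1 ≈ 0.01817.

1.82%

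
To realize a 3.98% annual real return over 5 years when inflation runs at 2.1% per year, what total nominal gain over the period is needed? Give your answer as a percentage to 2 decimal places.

Required annual nominal rate: (1+3.98%)(1+2.1%) − 1 = 6.16358%.
Cumulative over 5 years: (1 + 0.0616358)^5 − 1 ≈ 0.34858.

34.86%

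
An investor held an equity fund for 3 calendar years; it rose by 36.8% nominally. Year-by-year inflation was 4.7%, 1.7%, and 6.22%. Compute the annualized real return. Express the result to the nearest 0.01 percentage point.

Cumulative inflation factor: 1.047 × 1.017 × 1.0622 ≈ 1.13103.
Nominal growth factor: 1.36800. Real growth factor = 1.36800 / 1.13103 ≈ 1.20952.
Annualized: 1.20952^(1/3) − 1 ≈ 0.06546.

6.55%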